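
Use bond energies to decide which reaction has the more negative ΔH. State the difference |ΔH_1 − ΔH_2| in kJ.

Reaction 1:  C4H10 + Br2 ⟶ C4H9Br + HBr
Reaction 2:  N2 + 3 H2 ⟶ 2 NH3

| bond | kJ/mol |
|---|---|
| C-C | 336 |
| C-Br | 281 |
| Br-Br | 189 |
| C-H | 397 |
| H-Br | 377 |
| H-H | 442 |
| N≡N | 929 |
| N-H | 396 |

Reaction 1:
  Bonds broken (reactants):
    Br-Br: 1 × 189 = 189
    C-C: 3 × 336 = 1008
    C-H: 10 × 397 = 3970
    Σ(broken) = 5167 kJ
  Bonds formed (products):
    C-Br: 1 × 281 = 281
    C-C: 3 × 336 = 1008
    C-H: 9 × 397 = 3573
    H-Br: 1 × 377 = 377
    Σ(formed) = 5239 kJ
  ΔH_1 = 5167 − 5239 = −72 kJ
Reaction 2:
  Bonds broken (reactants):
    H-H: 3 × 442 = 1326
    N≡N: 1 × 929 = 929
    Σ(broken) = 2255 kJ
  Bonds formed (products):
    N-H: 6 × 396 = 2376
    Σ(formed) = 2376 kJ
  ΔH_2 = 2255 − 2376 = −121 kJ
ΔH_1 − ΔH_2 = +49 kJ, so reaction 2 has the more negative ΔH; |ΔH_1 − ΔH_2| = 49 kJ.

Reaction 2, by 49 kJ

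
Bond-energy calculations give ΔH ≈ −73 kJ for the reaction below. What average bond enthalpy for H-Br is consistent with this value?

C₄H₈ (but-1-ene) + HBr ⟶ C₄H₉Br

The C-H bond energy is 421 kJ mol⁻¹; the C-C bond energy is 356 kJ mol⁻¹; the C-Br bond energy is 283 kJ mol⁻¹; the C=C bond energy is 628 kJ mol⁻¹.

D(H-Br) ≈ 359 kJ/mol

Let D be the H-Br bond energy.
Σ(broken) = 2×356 + 8×421 + 1×628 + 1×D = 4708 + D
Σ(formed) = 1×283 + 3×356 + 9×421 = 5140
ΔH = Σ(broken) − Σ(formed) = (4708 + D) − (5140) = −432 + D
Setting this equal to −73 kJ gives D = 359 kJ/mol.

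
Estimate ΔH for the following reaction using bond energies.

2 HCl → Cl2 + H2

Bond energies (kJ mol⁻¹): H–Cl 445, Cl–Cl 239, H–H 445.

ΔH ≈ +206 kJ

Bonds broken (reactants):
  H–Cl: 2 × 445 = 890
  Σ(broken) = 890 kJ
Bonds formed (products):
  Cl–Cl: 1 × 239 = 239
  H–H: 1 × 445 = 445
  Σ(formed) = 684 kJ
ΔH = Σ(broken) − Σ(formed) = 890 − 684 = +206 kJ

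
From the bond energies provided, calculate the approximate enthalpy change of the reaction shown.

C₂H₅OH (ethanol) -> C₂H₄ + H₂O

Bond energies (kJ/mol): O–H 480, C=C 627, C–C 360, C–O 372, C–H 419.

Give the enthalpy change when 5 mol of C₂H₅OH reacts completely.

ΔH = +220 kJ

Bonds broken (reactants):
  C–C: 1 × 360 = 360
  C–H: 5 × 419 = 2095
  C–O: 1 × 372 = 372
  O–H: 1 × 480 = 480
  Σ(broken) = 3307 kJ
Bonds formed (products):
  C–H: 4 × 419 = 1676
  C=C: 1 × 627 = 627
  O–H: 2 × 480 = 960
  Σ(formed) = 3263 kJ
ΔH = Σ(broken) − Σ(formed) = 3307 − 3263 = +44 kJ
For 5× the reaction as written: 5 × (+44) = +220 kJ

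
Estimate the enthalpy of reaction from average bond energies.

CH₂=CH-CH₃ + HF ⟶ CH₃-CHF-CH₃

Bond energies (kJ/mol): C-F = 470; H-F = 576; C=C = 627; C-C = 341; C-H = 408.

Bonds broken (reactants):
  C-C: 1 × 341 = 341
  C-H: 6 × 408 = 2448
  C=C: 1 × 627 = 627
  H-F: 1 × 576 = 576
  Σ(broken) = 3992 kJ
Bonds formed (products):
  C-C: 2 × 341 = 682
  C-F: 1 × 470 = 470
  C-H: 7 × 408 = 2856
  Σ(formed) = 4008 kJ
ΔH = Σ(broken) − Σ(formed) = 3992 − 4008 = −16 kJ

ΔH ≈ −16 kJ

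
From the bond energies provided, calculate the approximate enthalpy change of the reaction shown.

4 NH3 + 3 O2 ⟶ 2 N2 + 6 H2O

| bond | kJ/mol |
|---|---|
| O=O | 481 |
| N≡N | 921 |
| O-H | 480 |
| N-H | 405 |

Bonds broken (reactants):
  N-H: 12 × 405 = 4860
  O=O: 3 × 481 = 1443
  Σ(broken) = 6303 kJ
Bonds formed (products):
  N≡N: 2 × 921 = 1842
  O-H: 12 × 480 = 5760
  Σ(formed) = 7602 kJ
ΔH = Σ(broken) − Σ(formed) = 6303 − 7602 = −1299 kJ

ΔH ≈ −1299 kJ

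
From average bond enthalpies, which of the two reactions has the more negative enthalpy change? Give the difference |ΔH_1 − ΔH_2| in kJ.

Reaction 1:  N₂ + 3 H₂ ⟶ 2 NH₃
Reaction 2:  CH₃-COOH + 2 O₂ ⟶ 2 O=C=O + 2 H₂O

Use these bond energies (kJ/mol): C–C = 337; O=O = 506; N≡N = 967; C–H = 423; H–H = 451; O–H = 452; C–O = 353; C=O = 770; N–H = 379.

Reaction 1:
  Bonds broken (reactants):
    H–H: 3 × 451 = 1353
    N≡N: 1 × 967 = 967
    Σ(broken) = 2320 kJ
  Bonds formed (products):
    N–H: 6 × 379 = 2274
    Σ(formed) = 2274 kJ
  ΔH_1 = 2320 − 2274 = +46 kJ
Reaction 2:
  Bonds broken (reactants):
    C–C: 1 × 337 = 337
    C–H: 3 × 423 = 1269
    C–O: 1 × 353 = 353
    C=O: 1 × 770 = 770
    O–H: 1 × 452 = 452
    O=O: 2 × 506 = 1012
    Σ(broken) = 4193 kJ
  Bonds formed (products):
    C=O: 4 × 770 = 3080
    O–H: 4 × 452 = 1808
    Σ(formed) = 4888 kJ
  ΔH_2 = 4193 − 4888 = −695 kJ
ΔH_1 − ΔH_2 = +741 kJ, so reaction 2 has the more negative ΔH; |ΔH_1 − ΔH_2| = 741 kJ.

Reaction 2, by 741 kJ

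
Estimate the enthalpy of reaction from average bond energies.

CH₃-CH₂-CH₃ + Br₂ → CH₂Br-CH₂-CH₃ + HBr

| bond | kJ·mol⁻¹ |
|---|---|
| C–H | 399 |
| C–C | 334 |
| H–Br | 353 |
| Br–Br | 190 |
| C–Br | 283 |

ΔH ≈ −47 kJ

Bonds broken (reactants):
  Br–Br: 1 × 190 = 190
  C–C: 2 × 334 = 668
  C–H: 8 × 399 = 3192
  Σ(broken) = 4050 kJ
Bonds formed (products):
  C–Br: 1 × 283 = 283
  C–C: 2 × 334 = 668
  C–H: 7 × 399 = 2793
  H–Br: 1 × 353 = 353
  Σ(formed) = 4097 kJ
ΔH = Σ(broken) − Σ(formed) = 4050 − 4097 = −47 kJ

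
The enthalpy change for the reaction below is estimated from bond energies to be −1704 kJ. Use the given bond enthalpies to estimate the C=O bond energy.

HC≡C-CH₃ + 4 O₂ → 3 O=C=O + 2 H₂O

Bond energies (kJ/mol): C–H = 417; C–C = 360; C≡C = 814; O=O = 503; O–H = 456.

Let D be the C=O bond energy.
Σ(broken) = 1×814 + 1×360 + 4×417 + 4×503 = 4854
Σ(formed) = 6×D + 4×456 = 1824 + 6D
ΔH = Σ(broken) − Σ(formed) = (4854) − (1824 + 6D) = +3030 − 6D
Setting this equal to −1704 kJ gives 6D = 4734, so D = 789 kJ/mol.

D(C=O) ≈ 789 kJ/mol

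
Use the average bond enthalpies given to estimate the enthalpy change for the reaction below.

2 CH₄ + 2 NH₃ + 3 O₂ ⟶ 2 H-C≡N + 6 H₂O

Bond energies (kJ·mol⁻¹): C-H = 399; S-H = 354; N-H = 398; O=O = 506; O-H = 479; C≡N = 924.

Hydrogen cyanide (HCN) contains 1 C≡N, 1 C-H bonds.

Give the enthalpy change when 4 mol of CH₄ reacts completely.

Bonds broken (reactants):
  C-H: 8 × 399 = 3192
  N-H: 6 × 398 = 2388
  O=O: 3 × 506 = 1518
  Σ(broken) = 7098 kJ
Bonds formed (products):
  C≡N: 2 × 924 = 1848
  C-H: 2 × 399 = 798
  O-H: 12 × 479 = 5748
  Σ(formed) = 8394 kJ
ΔH = Σ(broken) − Σ(formed) = 7098 − 8394 = −1296 kJ
For 2× the reaction as written: 2 × (−1296) = −2592 kJ

ΔH = −2592 kJ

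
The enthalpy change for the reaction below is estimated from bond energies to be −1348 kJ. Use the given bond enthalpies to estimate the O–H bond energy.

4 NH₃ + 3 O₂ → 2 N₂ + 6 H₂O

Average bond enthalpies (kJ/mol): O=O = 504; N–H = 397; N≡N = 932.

D(O–H) ≈ 480 kJ/mol

Let D be the O–H bond energy.
Σ(broken) = 12×397 + 3×504 = 6276
Σ(formed) = 2×932 + 12×D = 1864 + 12D
ΔH = Σ(broken) − Σ(formed) = (6276) − (1864 + 12D) = +4412 − 12D
Setting this equal to −1348 kJ gives 12D = 5760, so D = 480 kJ/mol.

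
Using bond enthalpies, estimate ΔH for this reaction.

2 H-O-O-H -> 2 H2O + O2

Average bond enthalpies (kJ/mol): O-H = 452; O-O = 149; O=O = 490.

Bonds broken (reactants):
  O-H: 4 × 452 = 1808
  O-O: 2 × 149 = 298
  Σ(broken) = 2106 kJ
Bonds formed (products):
  O-H: 4 × 452 = 1808
  O=O: 1 × 490 = 490
  Σ(formed) = 2298 kJ
ΔH = Σ(broken) − Σ(formed) = 2106 − 2298 = −192 kJ

ΔH ≈ −192 kJ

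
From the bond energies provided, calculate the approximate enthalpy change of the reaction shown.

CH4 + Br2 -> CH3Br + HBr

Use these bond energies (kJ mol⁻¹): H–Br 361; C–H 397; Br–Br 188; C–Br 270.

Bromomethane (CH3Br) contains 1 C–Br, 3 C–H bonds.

Bonds broken (reactants):
  Br–Br: 1 × 188 = 188
  C–H: 4 × 397 = 1588
  Σ(broken) = 1776 kJ
Bonds formed (products):
  C–Br: 1 × 270 = 270
  C–H: 3 × 397 = 1191
  H–Br: 1 × 361 = 361
  Σ(formed) = 1822 kJ
ΔH = Σ(broken) − Σ(formed) = 1776 − 1822 = −46 kJ

ΔH ≈ −46 kJ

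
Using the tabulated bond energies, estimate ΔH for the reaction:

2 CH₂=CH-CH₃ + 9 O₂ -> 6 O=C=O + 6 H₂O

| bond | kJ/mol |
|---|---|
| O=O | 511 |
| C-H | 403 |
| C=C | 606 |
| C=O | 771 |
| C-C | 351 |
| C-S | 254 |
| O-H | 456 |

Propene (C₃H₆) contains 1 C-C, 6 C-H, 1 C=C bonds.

Bonds broken (reactants):
  C-C: 2 × 351 = 702
  C-H: 12 × 403 = 4836
  C=C: 2 × 606 = 1212
  O=O: 9 × 511 = 4599
  Σ(broken) = 11349 kJ
Bonds formed (products):
  C=O: 12 × 771 = 9252
  O-H: 12 × 456 = 5472
  Σ(formed) = 14724 kJ
ΔH = Σ(broken) − Σ(formed) = 11349 − 14724 = −3375 kJ

ΔH ≈ −3375 kJ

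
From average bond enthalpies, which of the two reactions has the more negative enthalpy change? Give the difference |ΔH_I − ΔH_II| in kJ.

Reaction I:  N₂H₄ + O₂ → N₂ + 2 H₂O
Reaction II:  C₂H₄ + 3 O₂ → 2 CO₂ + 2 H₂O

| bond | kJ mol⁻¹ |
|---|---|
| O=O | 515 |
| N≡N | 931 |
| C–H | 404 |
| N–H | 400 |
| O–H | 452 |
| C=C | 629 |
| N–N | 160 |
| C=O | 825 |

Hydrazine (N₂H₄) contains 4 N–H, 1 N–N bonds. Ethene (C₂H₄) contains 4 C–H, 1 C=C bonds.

Reaction I:
  Bonds broken (reactants):
    N–H: 4 × 400 = 1600
    N–N: 1 × 160 = 160
    O=O: 1 × 515 = 515
    Σ(broken) = 2275 kJ
  Bonds formed (products):
    N≡N: 1 × 931 = 931
    O–H: 4 × 452 = 1808
    Σ(formed) = 2739 kJ
  ΔH_I = 2275 − 2739 = −464 kJ
Reaction II:
  Bonds broken (reactants):
    C–H: 4 × 404 = 1616
    C=C: 1 × 629 = 629
    O=O: 3 × 515 = 1545
    Σ(broken) = 3790 kJ
  Bonds formed (products):
    C=O: 4 × 825 = 3300
    O–H: 4 × 452 = 1808
    Σ(formed) = 5108 kJ
  ΔH_II = 3790 − 5108 = −1318 kJ
ΔH_I − ΔH_II = +854 kJ, so reaction II has the more negative ΔH; |ΔH_I − ΔH_II| = 854 kJ.

Reaction II, by 854 kJ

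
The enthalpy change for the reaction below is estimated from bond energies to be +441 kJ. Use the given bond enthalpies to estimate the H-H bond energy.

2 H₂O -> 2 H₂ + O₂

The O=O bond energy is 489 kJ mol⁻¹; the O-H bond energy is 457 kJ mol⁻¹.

Let D be the H-H bond energy.
Σ(broken) = 4×457 = 1828
Σ(formed) = 2×D + 1×489 = 489 + 2D
ΔH = Σ(broken) − Σ(formed) = (1828) − (489 + 2D) = +1339 − 2D
Setting this equal to +441 kJ gives 2D = 898, so D = 449 kJ/mol.

D(H-H) ≈ 449 kJ/mol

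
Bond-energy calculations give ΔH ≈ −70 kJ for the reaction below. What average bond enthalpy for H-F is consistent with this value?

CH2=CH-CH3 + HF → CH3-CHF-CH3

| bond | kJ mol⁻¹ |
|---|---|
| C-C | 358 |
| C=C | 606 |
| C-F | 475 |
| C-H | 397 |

D(H-F) ≈ 554 kJ/mol

Let D be the H-F bond energy.
Σ(broken) = 1×358 + 6×397 + 1×606 + 1×D = 3346 + D
Σ(formed) = 2×358 + 1×475 + 7×397 = 3970
ΔH = Σ(broken) − Σ(formed) = (3346 + D) − (3970) = −624 + D
Setting this equal to −70 kJ gives D = 554 kJ/mol.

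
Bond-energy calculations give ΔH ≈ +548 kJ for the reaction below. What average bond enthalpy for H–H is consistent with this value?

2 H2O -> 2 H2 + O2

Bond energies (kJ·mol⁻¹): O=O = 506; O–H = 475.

Let D be the H–H bond energy.
Σ(broken) = 4×475 = 1900
Σ(formed) = 2×D + 1×506 = 506 + 2D
ΔH = Σ(broken) − Σ(formed) = (1900) − (506 + 2D) = +1394 − 2D
Setting this equal to +548 kJ gives 2D = 846, so D = 423 kJ/mol.

D(H–H) ≈ 423 kJ/mol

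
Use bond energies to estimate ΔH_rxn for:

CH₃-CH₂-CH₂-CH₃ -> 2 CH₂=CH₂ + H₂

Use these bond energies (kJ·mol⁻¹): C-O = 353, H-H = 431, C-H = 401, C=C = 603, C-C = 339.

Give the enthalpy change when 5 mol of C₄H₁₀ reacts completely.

Bonds broken (reactants):
  C-C: 3 × 339 = 1017
  C-H: 10 × 401 = 4010
  Σ(broken) = 5027 kJ
Bonds formed (products):
  C-H: 8 × 401 = 3208
  C=C: 2 × 603 = 1206
  H-H: 1 × 431 = 431
  Σ(formed) = 4845 kJ
ΔH = Σ(broken) − Σ(formed) = 5027 − 4845 = +182 kJ
For 5× the reaction as written: 5 × (+182) = +910 kJ

ΔH = +910 kJ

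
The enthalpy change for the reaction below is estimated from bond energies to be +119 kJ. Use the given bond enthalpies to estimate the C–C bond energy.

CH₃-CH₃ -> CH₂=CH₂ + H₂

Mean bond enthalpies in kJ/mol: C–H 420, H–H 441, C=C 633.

Let D be the C–C bond energy.
Σ(broken) = 1×D + 6×420 = 2520 + D
Σ(formed) = 4×420 + 1×633 + 1×441 = 2754
ΔH = Σ(broken) − Σ(formed) = (2520 + D) − (2754) = −234 + D
Setting this equal to +119 kJ gives D = 353 kJ/mol.

D(C–C) ≈ 353 kJ/mol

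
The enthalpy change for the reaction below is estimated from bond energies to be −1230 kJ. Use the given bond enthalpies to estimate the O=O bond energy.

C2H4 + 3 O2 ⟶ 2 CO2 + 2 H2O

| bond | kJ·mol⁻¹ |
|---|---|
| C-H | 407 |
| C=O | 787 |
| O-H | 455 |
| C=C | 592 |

D(O=O) ≈ 506 kJ/mol

Let D be the O=O bond energy.
Σ(broken) = 4×407 + 1×592 + 3×D = 2220 + 3D
Σ(formed) = 4×787 + 4×455 = 4968
ΔH = Σ(broken) − Σ(formed) = (2220 + 3D) − (4968) = −2748 + 3D
Setting this equal to −1230 kJ gives 3D = 1518, so D = 506 kJ/mol.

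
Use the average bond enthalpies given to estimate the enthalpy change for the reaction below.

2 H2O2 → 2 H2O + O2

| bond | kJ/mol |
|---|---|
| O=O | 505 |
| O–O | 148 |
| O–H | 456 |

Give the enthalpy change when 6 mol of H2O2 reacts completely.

Bonds broken (reactants):
  O–H: 4 × 456 = 1824
  O–O: 2 × 148 = 296
  Σ(broken) = 2120 kJ
Bonds formed (products):
  O–H: 4 × 456 = 1824
  O=O: 1 × 505 = 505
  Σ(formed) = 2329 kJ
ΔH = Σ(broken) − Σ(formed) = 2120 − 2329 = −209 kJ
For 3× the reaction as written: 3 × (−209) = −627 kJ

ΔH = −627 kJ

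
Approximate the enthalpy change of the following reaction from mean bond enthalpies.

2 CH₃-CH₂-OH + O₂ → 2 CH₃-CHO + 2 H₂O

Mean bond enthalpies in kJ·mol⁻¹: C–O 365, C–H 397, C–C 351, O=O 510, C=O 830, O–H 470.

ΔH ≈ −566 kJ

Bonds broken (reactants):
  C–C: 2 × 351 = 702
  C–H: 10 × 397 = 3970
  C–O: 2 × 365 = 730
  O–H: 2 × 470 = 940
  O=O: 1 × 510 = 510
  Σ(broken) = 6852 kJ
Bonds formed (products):
  C–C: 2 × 351 = 702
  C–H: 8 × 397 = 3176
  C=O: 2 × 830 = 1660
  O–H: 4 × 470 = 1880
  Σ(formed) = 7418 kJ
ΔH = Σ(broken) − Σ(formed) = 6852 − 7418 = −566 kJ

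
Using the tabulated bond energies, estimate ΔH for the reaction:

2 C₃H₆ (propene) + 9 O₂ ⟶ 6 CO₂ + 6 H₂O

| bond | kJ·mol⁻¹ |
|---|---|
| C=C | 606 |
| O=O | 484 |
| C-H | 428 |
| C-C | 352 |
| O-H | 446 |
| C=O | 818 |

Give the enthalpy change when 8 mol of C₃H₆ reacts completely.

Bonds broken (reactants):
  C-C: 2 × 352 = 704
  C-H: 12 × 428 = 5136
  C=C: 2 × 606 = 1212
  O=O: 9 × 484 = 4356
  Σ(broken) = 11408 kJ
Bonds formed (products):
  C=O: 12 × 818 = 9816
  O-H: 12 × 446 = 5352
  Σ(formed) = 15168 kJ
ΔH = Σ(broken) − Σ(formed) = 11408 − 15168 = −3760 kJ
For 4× the reaction as written: 4 × (−3760) = −15040 kJ

ΔH = −15040 kJ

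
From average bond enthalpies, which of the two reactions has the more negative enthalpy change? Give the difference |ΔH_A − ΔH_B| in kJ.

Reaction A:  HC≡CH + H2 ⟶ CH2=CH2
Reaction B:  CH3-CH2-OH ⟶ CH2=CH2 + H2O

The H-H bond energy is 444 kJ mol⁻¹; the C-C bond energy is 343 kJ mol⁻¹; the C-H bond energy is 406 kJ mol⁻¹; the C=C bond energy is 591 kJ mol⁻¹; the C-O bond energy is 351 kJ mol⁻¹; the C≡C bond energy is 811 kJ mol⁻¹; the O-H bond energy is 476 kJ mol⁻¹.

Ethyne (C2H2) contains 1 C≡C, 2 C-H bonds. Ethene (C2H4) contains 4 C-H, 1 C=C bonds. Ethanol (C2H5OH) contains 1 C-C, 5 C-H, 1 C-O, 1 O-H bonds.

Reaction A, by 181 kJ

Reaction A:
  Bonds broken (reactants):
    C≡C: 1 × 811 = 811
    C-H: 2 × 406 = 812
    H-H: 1 × 444 = 444
    Σ(broken) = 2067 kJ
  Bonds formed (products):
    C-H: 4 × 406 = 1624
    C=C: 1 × 591 = 591
    Σ(formed) = 2215 kJ
  ΔH_A = 2067 − 2215 = −148 kJ
Reaction B:
  Bonds broken (reactants):
    C-C: 1 × 343 = 343
    C-H: 5 × 406 = 2030
    C-O: 1 × 351 = 351
    O-H: 1 × 476 = 476
    Σ(broken) = 3200 kJ
  Bonds formed (products):
    C-H: 4 × 406 = 1624
    C=C: 1 × 591 = 591
    O-H: 2 × 476 = 952
    Σ(formed) = 3167 kJ
  ΔH_B = 3200 − 3167 = +33 kJ
ΔH_A − ΔH_B = −181 kJ, so reaction A has the more negative ΔH; |ΔH_A − ΔH_B| = 181 kJ.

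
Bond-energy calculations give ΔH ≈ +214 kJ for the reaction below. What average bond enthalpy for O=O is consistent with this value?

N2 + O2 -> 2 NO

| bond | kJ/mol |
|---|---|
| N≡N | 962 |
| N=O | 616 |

D(O=O) ≈ 484 kJ/mol

Let D be the O=O bond energy.
Σ(broken) = 1×962 + 1×D = 962 + D
Σ(formed) = 2×616 = 1232
ΔH = Σ(broken) − Σ(formed) = (962 + D) − (1232) = −270 + D
Setting this equal to +214 kJ gives D = 484 kJ/mol.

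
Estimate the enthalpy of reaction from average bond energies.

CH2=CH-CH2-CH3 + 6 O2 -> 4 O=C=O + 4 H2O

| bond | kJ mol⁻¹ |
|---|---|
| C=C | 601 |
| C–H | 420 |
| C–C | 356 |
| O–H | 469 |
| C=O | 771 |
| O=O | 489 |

ΔH ≈ −2313 kJ

Bonds broken (reactants):
  C–C: 2 × 356 = 712
  C–H: 8 × 420 = 3360
  C=C: 1 × 601 = 601
  O=O: 6 × 489 = 2934
  Σ(broken) = 7607 kJ
Bonds formed (products):
  C=O: 8 × 771 = 6168
  O–H: 8 × 469 = 3752
  Σ(formed) = 9920 kJ
ΔH = Σ(broken) − Σ(formed) = 7607 − 9920 = −2313 kJ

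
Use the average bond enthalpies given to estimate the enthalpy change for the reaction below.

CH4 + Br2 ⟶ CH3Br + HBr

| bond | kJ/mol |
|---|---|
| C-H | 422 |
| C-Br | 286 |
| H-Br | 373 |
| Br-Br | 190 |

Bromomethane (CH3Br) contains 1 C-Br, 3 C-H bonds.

ΔH ≈ −47 kJ

Bonds broken (reactants):
  Br-Br: 1 × 190 = 190
  C-H: 4 × 422 = 1688
  Σ(broken) = 1878 kJ
Bonds formed (products):
  C-Br: 1 × 286 = 286
  C-H: 3 × 422 = 1266
  H-Br: 1 × 373 = 373
  Σ(formed) = 1925 kJ
ΔH = Σ(broken) − Σ(formed) = 1878 − 1925 = −47 kJ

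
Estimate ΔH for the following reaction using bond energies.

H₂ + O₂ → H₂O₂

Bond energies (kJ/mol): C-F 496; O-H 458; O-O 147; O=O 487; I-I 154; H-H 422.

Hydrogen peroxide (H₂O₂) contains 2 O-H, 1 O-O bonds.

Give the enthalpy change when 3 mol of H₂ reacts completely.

Bonds broken (reactants):
  H-H: 1 × 422 = 422
  O=O: 1 × 487 = 487
  Σ(broken) = 909 kJ
Bonds formed (products):
  O-H: 2 × 458 = 916
  O-O: 1 × 147 = 147
  Σ(formed) = 1063 kJ
ΔH = Σ(broken) − Σ(formed) = 909 − 1063 = −154 kJ
For 3× the reaction as written: 3 × (−154) = −462 kJ

ΔH = −462 kJ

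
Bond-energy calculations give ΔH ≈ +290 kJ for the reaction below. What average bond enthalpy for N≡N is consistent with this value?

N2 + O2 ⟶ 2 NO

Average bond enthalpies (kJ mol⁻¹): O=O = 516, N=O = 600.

Let D be the N≡N bond energy.
Σ(broken) = 1×D + 1×516 = 516 + D
Σ(formed) = 2×600 = 1200
ΔH = Σ(broken) − Σ(formed) = (516 + D) − (1200) = −684 + D
Setting this equal to +290 kJ gives D = 974 kJ/mol.

D(N≡N) ≈ 974 kJ/mol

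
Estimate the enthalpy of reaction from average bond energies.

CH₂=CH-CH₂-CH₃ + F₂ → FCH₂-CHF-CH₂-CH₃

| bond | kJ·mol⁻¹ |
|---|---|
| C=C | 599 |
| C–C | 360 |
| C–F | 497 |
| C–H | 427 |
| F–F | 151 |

Bonds broken (reactants):
  C–C: 2 × 360 = 720
  C–H: 8 × 427 = 3416
  C=C: 1 × 599 = 599
  F–F: 1 × 151 = 151
  Σ(broken) = 4886 kJ
Bonds formed (products):
  C–C: 3 × 360 = 1080
  C–F: 2 × 497 = 994
  C–H: 8 × 427 = 3416
  Σ(formed) = 5490 kJ
ΔH = Σ(broken) − Σ(formed) = 4886 − 5490 = −604 kJ

ΔH ≈ −604 kJ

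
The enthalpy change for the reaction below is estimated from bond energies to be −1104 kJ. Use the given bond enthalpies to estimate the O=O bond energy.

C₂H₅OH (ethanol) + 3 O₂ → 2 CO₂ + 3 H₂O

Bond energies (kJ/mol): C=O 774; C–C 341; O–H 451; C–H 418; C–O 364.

D(O=O) ≈ 484 kJ/mol

Let D be the O=O bond energy.
Σ(broken) = 1×341 + 5×418 + 1×364 + 1×451 + 3×D = 3246 + 3D
Σ(formed) = 4×774 + 6×451 = 5802
ΔH = Σ(broken) − Σ(formed) = (3246 + 3D) − (5802) = −2556 + 3D
Setting this equal to −1104 kJ gives 3D = 1452, so D = 484 kJ/mol.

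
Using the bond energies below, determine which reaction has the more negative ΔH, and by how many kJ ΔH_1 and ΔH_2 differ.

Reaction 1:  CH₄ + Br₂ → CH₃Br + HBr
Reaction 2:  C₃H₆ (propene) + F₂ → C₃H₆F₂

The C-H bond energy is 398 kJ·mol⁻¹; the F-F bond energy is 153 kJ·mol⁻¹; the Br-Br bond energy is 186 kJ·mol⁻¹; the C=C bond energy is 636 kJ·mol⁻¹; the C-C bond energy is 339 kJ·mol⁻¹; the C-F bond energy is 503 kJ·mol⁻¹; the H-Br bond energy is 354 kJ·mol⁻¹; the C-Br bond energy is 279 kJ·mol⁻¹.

Reaction 2, by 507 kJ

Reaction 1:
  Bonds broken (reactants):
    Br-Br: 1 × 186 = 186
    C-H: 4 × 398 = 1592
    Σ(broken) = 1778 kJ
  Bonds formed (products):
    C-Br: 1 × 279 = 279
    C-H: 3 × 398 = 1194
    H-Br: 1 × 354 = 354
    Σ(formed) = 1827 kJ
  ΔH_1 = 1778 − 1827 = −49 kJ
Reaction 2:
  Bonds broken (reactants):
    C-C: 1 × 339 = 339
    C-H: 6 × 398 = 2388
    C=C: 1 × 636 = 636
    F-F: 1 × 153 = 153
    Σ(broken) = 3516 kJ
  Bonds formed (products):
    C-C: 2 × 339 = 678
    C-F: 2 × 503 = 1006
    C-H: 6 × 398 = 2388
    Σ(formed) = 4072 kJ
  ΔH_2 = 3516 − 4072 = −556 kJ
ΔH_1 − ΔH_2 = +507 kJ, so reaction 2 has the more negative ΔH; |ΔH_1 − ΔH_2| = 507 kJ.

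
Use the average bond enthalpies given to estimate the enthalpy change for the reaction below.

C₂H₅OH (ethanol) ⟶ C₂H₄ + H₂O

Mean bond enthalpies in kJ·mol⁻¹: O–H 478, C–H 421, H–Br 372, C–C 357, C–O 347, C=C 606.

Bonds broken (reactants):
  C–C: 1 × 357 = 357
  C–H: 5 × 421 = 2105
  C–O: 1 × 347 = 347
  O–H: 1 × 478 = 478
  Σ(broken) = 3287 kJ
Bonds formed (products):
  C–H: 4 × 421 = 1684
  C=C: 1 × 606 = 606
  O–H: 2 × 478 = 956
  Σ(formed) = 3246 kJ
ΔH = Σ(broken) − Σ(formed) = 3287 − 3246 = +41 kJ

ΔH ≈ +41 kJ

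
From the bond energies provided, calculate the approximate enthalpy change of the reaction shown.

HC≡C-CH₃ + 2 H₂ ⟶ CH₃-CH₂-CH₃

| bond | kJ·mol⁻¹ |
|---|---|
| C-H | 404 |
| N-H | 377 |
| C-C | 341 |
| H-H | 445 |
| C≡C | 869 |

ΔH ≈ −198 kJ

Bonds broken (reactants):
  C≡C: 1 × 869 = 869
  C-C: 1 × 341 = 341
  C-H: 4 × 404 = 1616
  H-H: 2 × 445 = 890
  Σ(broken) = 3716 kJ
Bonds formed (products):
  C-C: 2 × 341 = 682
  C-H: 8 × 404 = 3232
  Σ(formed) = 3914 kJ
ΔH = Σ(broken) − Σ(formed) = 3716 − 3914 = −198 kJ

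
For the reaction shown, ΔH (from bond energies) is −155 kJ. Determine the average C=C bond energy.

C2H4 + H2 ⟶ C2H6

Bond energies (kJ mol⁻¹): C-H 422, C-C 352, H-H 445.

D(C=C) ≈ 596 kJ/mol

Let D be the C=C bond energy.
Σ(broken) = 4×422 + 1×D + 1×445 = 2133 + D
Σ(formed) = 1×352 + 6×422 = 2884
ΔH = Σ(broken) − Σ(formed) = (2133 + D) − (2884) = −751 + D
Setting this equal to −155 kJ gives D = 596 kJ/mol.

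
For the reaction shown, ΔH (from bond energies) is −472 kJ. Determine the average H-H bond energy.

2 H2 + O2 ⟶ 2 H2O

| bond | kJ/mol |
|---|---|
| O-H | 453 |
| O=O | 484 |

D(H-H) ≈ 428 kJ/mol

Let D be the H-H bond energy.
Σ(broken) = 2×D + 1×484 = 484 + 2D
Σ(formed) = 4×453 = 1812
ΔH = Σ(broken) − Σ(formed) = (484 + 2D) − (1812) = −1328 + 2D
Setting this equal to −472 kJ gives 2D = 856, so D = 428 kJ/mol.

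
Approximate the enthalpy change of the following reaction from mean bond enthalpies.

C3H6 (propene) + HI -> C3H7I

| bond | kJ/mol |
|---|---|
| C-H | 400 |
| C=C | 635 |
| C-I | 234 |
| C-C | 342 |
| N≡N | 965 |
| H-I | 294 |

ΔH ≈ −47 kJ

Bonds broken (reactants):
  C-C: 1 × 342 = 342
  C-H: 6 × 400 = 2400
  C=C: 1 × 635 = 635
  H-I: 1 × 294 = 294
  Σ(broken) = 3671 kJ
Bonds formed (products):
  C-C: 2 × 342 = 684
  C-H: 7 × 400 = 2800
  C-I: 1 × 234 = 234
  Σ(formed) = 3718 kJ
ΔH = Σ(broken) − Σ(formed) = 3671 − 3718 = −47 kJ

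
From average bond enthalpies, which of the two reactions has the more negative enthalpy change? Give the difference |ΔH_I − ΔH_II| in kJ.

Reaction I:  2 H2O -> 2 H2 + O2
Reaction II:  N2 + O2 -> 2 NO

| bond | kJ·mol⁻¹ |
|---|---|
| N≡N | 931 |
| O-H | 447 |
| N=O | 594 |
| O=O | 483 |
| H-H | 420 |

Reaction I:
  Bonds broken (reactants):
    O-H: 4 × 447 = 1788
    Σ(broken) = 1788 kJ
  Bonds formed (products):
    H-H: 2 × 420 = 840
    O=O: 1 × 483 = 483
    Σ(formed) = 1323 kJ
  ΔH_I = 1788 − 1323 = +465 kJ
Reaction II:
  Bonds broken (reactants):
    N≡N: 1 × 931 = 931
    O=O: 1 × 483 = 483
    Σ(broken) = 1414 kJ
  Bonds formed (products):
    N=O: 2 × 594 = 1188
    Σ(formed) = 1188 kJ
  ΔH_II = 1414 − 1188 = +226 kJ
ΔH_I − ΔH_II = +239 kJ, so reaction II has the more negative ΔH; |ΔH_I − ΔH_II| = 239 kJ.

Reaction II, by 239 kJ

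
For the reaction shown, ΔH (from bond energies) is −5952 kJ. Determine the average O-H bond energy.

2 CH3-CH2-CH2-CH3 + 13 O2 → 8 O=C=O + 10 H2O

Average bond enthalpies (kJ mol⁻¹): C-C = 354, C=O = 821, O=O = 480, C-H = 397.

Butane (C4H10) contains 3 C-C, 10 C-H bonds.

Let D be the O-H bond energy.
Σ(broken) = 6×354 + 20×397 + 13×480 = 16304
Σ(formed) = 16×821 + 20×D = 13136 + 20D
ΔH = Σ(broken) − Σ(formed) = (16304) − (13136 + 20D) = +3168 − 20D
Setting this equal to −5952 kJ gives 20D = 9120, so D = 456 kJ/mol.

D(O-H) ≈ 456 kJ/mol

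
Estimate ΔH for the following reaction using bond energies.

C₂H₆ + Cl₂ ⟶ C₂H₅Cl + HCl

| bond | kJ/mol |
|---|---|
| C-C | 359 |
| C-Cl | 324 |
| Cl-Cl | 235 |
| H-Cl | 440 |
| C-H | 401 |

Bonds broken (reactants):
  C-C: 1 × 359 = 359
  C-H: 6 × 401 = 2406
  Cl-Cl: 1 × 235 = 235
  Σ(broken) = 3000 kJ
Bonds formed (products):
  C-C: 1 × 359 = 359
  C-Cl: 1 × 324 = 324
  C-H: 5 × 401 = 2005
  H-Cl: 1 × 440 = 440
  Σ(formed) = 3128 kJ
ΔH = Σ(broken) − Σ(formed) = 3000 − 3128 = −128 kJ

ΔH ≈ −128 kJ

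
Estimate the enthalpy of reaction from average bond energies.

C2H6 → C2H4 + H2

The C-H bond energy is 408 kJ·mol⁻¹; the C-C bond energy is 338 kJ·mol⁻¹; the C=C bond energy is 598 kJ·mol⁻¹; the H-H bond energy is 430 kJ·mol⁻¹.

Bonds broken (reactants):
  C-C: 1 × 338 = 338
  C-H: 6 × 408 = 2448
  Σ(broken) = 2786 kJ
Bonds formed (products):
  C-H: 4 × 408 = 1632
  C=C: 1 × 598 = 598
  H-H: 1 × 430 = 430
  Σ(formed) = 2660 kJ
ΔH = Σ(broken) − Σ(formed) = 2786 − 2660 = +126 kJ

ΔH ≈ +126 kJ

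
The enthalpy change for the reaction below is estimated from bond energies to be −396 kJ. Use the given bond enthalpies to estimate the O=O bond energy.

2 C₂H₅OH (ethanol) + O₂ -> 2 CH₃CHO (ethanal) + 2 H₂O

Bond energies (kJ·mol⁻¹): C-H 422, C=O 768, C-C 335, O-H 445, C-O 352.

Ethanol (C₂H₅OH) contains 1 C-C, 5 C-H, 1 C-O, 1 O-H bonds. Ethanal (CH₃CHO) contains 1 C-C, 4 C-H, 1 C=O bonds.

D(O=O) ≈ 482 kJ/mol

Let D be the O=O bond energy.
Σ(broken) = 2×335 + 10×422 + 2×352 + 2×445 + 1×D = 6484 + D
Σ(formed) = 2×335 + 8×422 + 2×768 + 4×445 = 7362
ΔH = Σ(broken) − Σ(formed) = (6484 + D) − (7362) = −878 + D
Setting this equal to −396 kJ gives D = 482 kJ/mol.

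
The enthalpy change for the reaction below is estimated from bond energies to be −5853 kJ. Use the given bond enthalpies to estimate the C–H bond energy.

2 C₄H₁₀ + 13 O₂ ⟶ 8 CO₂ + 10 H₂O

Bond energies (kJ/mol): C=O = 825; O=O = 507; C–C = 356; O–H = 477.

Let D be the C–H bond energy.
Σ(broken) = 6×356 + 20×D + 13×507 = 8727 + 20D
Σ(formed) = 16×825 + 20×477 = 22740
ΔH = Σ(broken) − Σ(formed) = (8727 + 20D) − (22740) = −14013 + 20D
Setting this equal to −5853 kJ gives 20D = 8160, so D = 408 kJ/mol.

D(C–H) ≈ 408 kJ/mol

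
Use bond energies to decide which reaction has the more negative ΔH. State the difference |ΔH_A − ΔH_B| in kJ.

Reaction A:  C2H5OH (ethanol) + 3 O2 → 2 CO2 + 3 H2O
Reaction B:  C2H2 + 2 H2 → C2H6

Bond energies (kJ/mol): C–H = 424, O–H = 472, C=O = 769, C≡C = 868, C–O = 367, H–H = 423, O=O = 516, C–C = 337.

Reaction A, by 745 kJ

Reaction A:
  Bonds broken (reactants):
    C–C: 1 × 337 = 337
    C–H: 5 × 424 = 2120
    C–O: 1 × 367 = 367
    O–H: 1 × 472 = 472
    O=O: 3 × 516 = 1548
    Σ(broken) = 4844 kJ
  Bonds formed (products):
    C=O: 4 × 769 = 3076
    O–H: 6 × 472 = 2832
    Σ(formed) = 5908 kJ
  ΔH_A = 4844 − 5908 = −1064 kJ
Reaction B:
  Bonds broken (reactants):
    C≡C: 1 × 868 = 868
    C–H: 2 × 424 = 848
    H–H: 2 × 423 = 846
    Σ(broken) = 2562 kJ
  Bonds formed (products):
    C–C: 1 × 337 = 337
    C–H: 6 × 424 = 2544
    Σ(formed) = 2881 kJ
  ΔH_B = 2562 − 2881 = −319 kJ
ΔH_A − ΔH_B = −745 kJ, so reaction A has the more negative ΔH; |ΔH_A − ΔH_B| = 745 kJ.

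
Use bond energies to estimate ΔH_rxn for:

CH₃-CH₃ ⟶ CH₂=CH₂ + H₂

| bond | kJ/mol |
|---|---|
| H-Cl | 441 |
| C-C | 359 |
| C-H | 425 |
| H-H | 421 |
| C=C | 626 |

Bonds broken (reactants):
  C-C: 1 × 359 = 359
  C-H: 6 × 425 = 2550
  Σ(broken) = 2909 kJ
Bonds formed (products):
  C-H: 4 × 425 = 1700
  C=C: 1 × 626 = 626
  H-H: 1 × 421 = 421
  Σ(formed) = 2747 kJ
ΔH = Σ(broken) − Σ(formed) = 2909 − 2747 = +162 kJ

ΔH ≈ +162 kJ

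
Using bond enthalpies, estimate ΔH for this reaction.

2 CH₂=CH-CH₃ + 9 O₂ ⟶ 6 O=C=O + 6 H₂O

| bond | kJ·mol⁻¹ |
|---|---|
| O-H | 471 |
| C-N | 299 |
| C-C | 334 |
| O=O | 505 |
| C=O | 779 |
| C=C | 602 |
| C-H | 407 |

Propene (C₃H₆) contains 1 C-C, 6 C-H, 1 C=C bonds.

Bonds broken (reactants):
  C-C: 2 × 334 = 668
  C-H: 12 × 407 = 4884
  C=C: 2 × 602 = 1204
  O=O: 9 × 505 = 4545
  Σ(broken) = 11301 kJ
Bonds formed (products):
  C=O: 12 × 779 = 9348
  O-H: 12 × 471 = 5652
  Σ(formed) = 15000 kJ
ΔH = Σ(broken) − Σ(formed) = 11301 − 15000 = −3699 kJ

ΔH ≈ −3699 kJ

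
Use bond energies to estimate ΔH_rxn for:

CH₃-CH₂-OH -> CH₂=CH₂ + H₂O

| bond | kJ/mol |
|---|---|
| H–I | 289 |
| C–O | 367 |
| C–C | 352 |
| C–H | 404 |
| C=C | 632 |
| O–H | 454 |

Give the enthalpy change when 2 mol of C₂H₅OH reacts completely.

Bonds broken (reactants):
  C–C: 1 × 352 = 352
  C–H: 5 × 404 = 2020
  C–O: 1 × 367 = 367
  O–H: 1 × 454 = 454
  Σ(broken) = 3193 kJ
Bonds formed (products):
  C–H: 4 × 404 = 1616
  C=C: 1 × 632 = 632
  O–H: 2 × 454 = 908
  Σ(formed) = 3156 kJ
ΔH = Σ(broken) − Σ(formed) = 3193 − 3156 = +37 kJ
For 2× the reaction as written: 2 × (+37) = +74 kJ

ΔH = +74 kJ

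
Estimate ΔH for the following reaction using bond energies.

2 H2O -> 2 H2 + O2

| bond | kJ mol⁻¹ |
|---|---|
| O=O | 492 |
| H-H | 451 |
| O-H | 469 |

ΔH ≈ +482 kJ

Bonds broken (reactants):
  O-H: 4 × 469 = 1876
  Σ(broken) = 1876 kJ
Bonds formed (products):
  H-H: 2 × 451 = 902
  O=O: 1 × 492 = 492
  Σ(formed) = 1394 kJ
ΔH = Σ(broken) − Σ(formed) = 1876 − 1394 = +482 kJ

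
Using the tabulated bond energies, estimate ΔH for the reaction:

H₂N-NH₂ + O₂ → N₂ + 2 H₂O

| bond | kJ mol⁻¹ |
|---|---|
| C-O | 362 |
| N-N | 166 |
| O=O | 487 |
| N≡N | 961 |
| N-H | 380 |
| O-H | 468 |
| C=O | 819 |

ΔH ≈ −660 kJ

Bonds broken (reactants):
  N-H: 4 × 380 = 1520
  N-N: 1 × 166 = 166
  O=O: 1 × 487 = 487
  Σ(broken) = 2173 kJ
Bonds formed (products):
  N≡N: 1 × 961 = 961
  O-H: 4 × 468 = 1872
  Σ(formed) = 2833 kJ
ΔH = Σ(broken) − Σ(formed) = 2173 − 2833 = −660 kJ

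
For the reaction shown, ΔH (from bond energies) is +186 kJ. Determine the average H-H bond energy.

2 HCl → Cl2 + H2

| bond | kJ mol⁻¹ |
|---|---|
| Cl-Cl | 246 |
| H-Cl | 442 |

Let D be the H-H bond energy.
Σ(broken) = 2×442 = 884
Σ(formed) = 1×246 + 1×D = 246 + D
ΔH = Σ(broken) − Σ(formed) = (884) − (246 + D) = +638 − D
Setting this equal to +186 kJ gives D = 452 kJ/mol.

D(H-H) ≈ 452 kJ/mol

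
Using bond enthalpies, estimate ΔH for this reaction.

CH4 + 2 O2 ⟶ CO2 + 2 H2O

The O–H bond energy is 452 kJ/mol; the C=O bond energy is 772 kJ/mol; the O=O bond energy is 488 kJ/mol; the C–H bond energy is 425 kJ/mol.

ΔH ≈ −676 kJ

Bonds broken (reactants):
  C–H: 4 × 425 = 1700
  O=O: 2 × 488 = 976
  Σ(broken) = 2676 kJ
Bonds formed (products):
  C=O: 2 × 772 = 1544
  O–H: 4 × 452 = 1808
  Σ(formed) = 3352 kJ
ΔH = Σ(broken) − Σ(formed) = 2676 − 3352 = −676 kJ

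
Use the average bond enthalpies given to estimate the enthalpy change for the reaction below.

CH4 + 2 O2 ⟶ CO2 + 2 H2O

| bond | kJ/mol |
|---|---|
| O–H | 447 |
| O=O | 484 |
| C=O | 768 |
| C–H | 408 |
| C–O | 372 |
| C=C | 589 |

Bonds broken (reactants):
  C–H: 4 × 408 = 1632
  O=O: 2 × 484 = 968
  Σ(broken) = 2600 kJ
Bonds formed (products):
  C=O: 2 × 768 = 1536
  O–H: 4 × 447 = 1788
  Σ(formed) = 3324 kJ
ΔH = Σ(broken) − Σ(formed) = 2600 − 3324 = −724 kJ

ΔH ≈ −724 kJ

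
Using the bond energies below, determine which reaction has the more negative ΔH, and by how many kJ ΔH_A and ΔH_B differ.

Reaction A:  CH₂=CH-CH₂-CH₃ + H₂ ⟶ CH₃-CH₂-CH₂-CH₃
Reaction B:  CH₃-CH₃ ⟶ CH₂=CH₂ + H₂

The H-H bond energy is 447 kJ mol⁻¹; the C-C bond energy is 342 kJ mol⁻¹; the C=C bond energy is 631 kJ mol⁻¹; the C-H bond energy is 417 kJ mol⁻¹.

Reaction A, by 196 kJ

Reaction A:
  Bonds broken (reactants):
    C-C: 2 × 342 = 684
    C-H: 8 × 417 = 3336
    C=C: 1 × 631 = 631
    H-H: 1 × 447 = 447
    Σ(broken) = 5098 kJ
  Bonds formed (products):
    C-C: 3 × 342 = 1026
    C-H: 10 × 417 = 4170
    Σ(formed) = 5196 kJ
  ΔH_A = 5098 − 5196 = −98 kJ
Reaction B:
  Bonds broken (reactants):
    C-C: 1 × 342 = 342
    C-H: 6 × 417 = 2502
    Σ(broken) = 2844 kJ
  Bonds formed (products):
    C-H: 4 × 417 = 1668
    C=C: 1 × 631 = 631
    H-H: 1 × 447 = 447
    Σ(formed) = 2746 kJ
  ΔH_B = 2844 − 2746 = +98 kJ
ΔH_A − ΔH_B = −196 kJ, so reaction A has the more negative ΔH; |ΔH_A − ΔH_B| = 196 kJ.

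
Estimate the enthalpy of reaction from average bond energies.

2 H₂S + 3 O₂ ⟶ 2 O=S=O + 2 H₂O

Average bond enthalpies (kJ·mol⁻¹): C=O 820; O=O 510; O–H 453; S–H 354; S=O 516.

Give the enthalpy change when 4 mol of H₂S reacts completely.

ΔH = −1860 kJ

Bonds broken (reactants):
  O=O: 3 × 510 = 1530
  S–H: 4 × 354 = 1416
  Σ(broken) = 2946 kJ
Bonds formed (products):
  O–H: 4 × 453 = 1812
  S=O: 4 × 516 = 2064
  Σ(formed) = 3876 kJ
ΔH = Σ(broken) − Σ(formed) = 2946 − 3876 = −930 kJ
For 2× the reaction as written: 2 × (−930) = −1860 kJ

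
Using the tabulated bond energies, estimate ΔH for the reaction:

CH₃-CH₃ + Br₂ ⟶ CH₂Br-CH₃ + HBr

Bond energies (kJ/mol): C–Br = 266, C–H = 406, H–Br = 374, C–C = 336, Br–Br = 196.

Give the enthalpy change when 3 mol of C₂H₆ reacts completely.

Bonds broken (reactants):
  Br–Br: 1 × 196 = 196
  C–C: 1 × 336 = 336
  C–H: 6 × 406 = 2436
  Σ(broken) = 2968 kJ
Bonds formed (products):
  C–Br: 1 × 266 = 266
  C–C: 1 × 336 = 336
  C–H: 5 × 406 = 2030
  H–Br: 1 × 374 = 374
  Σ(formed) = 3006 kJ
ΔH = Σ(broken) − Σ(formed) = 2968 − 3006 = −38 kJ
For 3× the reaction as written: 3 × (−38) = −114 kJ

ΔH = −114 kJ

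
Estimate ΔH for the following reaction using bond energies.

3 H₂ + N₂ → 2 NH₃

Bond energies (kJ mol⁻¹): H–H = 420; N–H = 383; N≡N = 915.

ΔH ≈ −123 kJ

Bonds broken (reactants):
  H–H: 3 × 420 = 1260
  N≡N: 1 × 915 = 915
  Σ(broken) = 2175 kJ
Bonds formed (products):
  N–H: 6 × 383 = 2298
  Σ(formed) = 2298 kJ
ΔH = Σ(broken) − Σ(formed) = 2175 − 2298 = −123 kJ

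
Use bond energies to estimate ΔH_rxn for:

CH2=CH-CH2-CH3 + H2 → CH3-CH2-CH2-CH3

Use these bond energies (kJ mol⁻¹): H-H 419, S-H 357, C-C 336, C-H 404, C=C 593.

Bonds broken (reactants):
  C-C: 2 × 336 = 672
  C-H: 8 × 404 = 3232
  C=C: 1 × 593 = 593
  H-H: 1 × 419 = 419
  Σ(broken) = 4916 kJ
Bonds formed (products):
  C-C: 3 × 336 = 1008
  C-H: 10 × 404 = 4040
  Σ(formed) = 5048 kJ
ΔH = Σ(broken) − Σ(formed) = 4916 − 5048 = −132 kJ

ΔH ≈ −132 kJ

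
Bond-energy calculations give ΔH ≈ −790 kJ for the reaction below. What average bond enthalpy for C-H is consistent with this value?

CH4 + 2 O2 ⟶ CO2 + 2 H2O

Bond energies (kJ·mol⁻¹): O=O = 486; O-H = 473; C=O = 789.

D(C-H) ≈ 427 kJ/mol

Let D be the C-H bond energy.
Σ(broken) = 4×D + 2×486 = 972 + 4D
Σ(formed) = 2×789 + 4×473 = 3470
ΔH = Σ(broken) − Σ(formed) = (972 + 4D) − (3470) = −2498 + 4D
Setting this equal to −790 kJ gives 4D = 1708, so D = 427 kJ/mol.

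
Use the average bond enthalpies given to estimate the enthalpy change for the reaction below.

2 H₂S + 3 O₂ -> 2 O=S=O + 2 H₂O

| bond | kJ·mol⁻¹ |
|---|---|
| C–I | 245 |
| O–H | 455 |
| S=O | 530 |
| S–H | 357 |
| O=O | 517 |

Bonds broken (reactants):
  O=O: 3 × 517 = 1551
  S–H: 4 × 357 = 1428
  Σ(broken) = 2979 kJ
Bonds formed (products):
  O–H: 4 × 455 = 1820
  S=O: 4 × 530 = 2120
  Σ(formed) = 3940 kJ
ΔH = Σ(broken) − Σ(formed) = 2979 − 3940 = −961 kJ

ΔH ≈ −961 kJ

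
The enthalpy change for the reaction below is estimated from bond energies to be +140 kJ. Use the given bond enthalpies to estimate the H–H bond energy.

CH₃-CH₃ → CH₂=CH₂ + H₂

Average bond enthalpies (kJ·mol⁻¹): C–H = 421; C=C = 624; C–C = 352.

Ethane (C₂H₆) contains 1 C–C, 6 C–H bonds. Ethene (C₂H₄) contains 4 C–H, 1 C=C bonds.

D(H–H) ≈ 430 kJ/mol

Let D be the H–H bond energy.
Σ(broken) = 1×352 + 6×421 = 2878
Σ(formed) = 4×421 + 1×624 + 1×D = 2308 + D
ΔH = Σ(broken) − Σ(formed) = (2878) − (2308 + D) = +570 − D
Setting this equal to +140 kJ gives D = 430 kJ/mol.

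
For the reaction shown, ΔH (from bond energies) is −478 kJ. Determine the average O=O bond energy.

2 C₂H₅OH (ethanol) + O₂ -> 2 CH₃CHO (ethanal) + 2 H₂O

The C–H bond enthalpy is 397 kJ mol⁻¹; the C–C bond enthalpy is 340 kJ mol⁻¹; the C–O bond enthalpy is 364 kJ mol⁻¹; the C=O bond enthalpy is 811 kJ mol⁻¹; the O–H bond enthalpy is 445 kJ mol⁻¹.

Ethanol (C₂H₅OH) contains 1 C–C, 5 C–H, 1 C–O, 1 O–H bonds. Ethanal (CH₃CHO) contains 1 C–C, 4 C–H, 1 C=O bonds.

Let D be the O=O bond energy.
Σ(broken) = 2×340 + 10×397 + 2×364 + 2×445 + 1×D = 6268 + D
Σ(formed) = 2×340 + 8×397 + 2×811 + 4×445 = 7258
ΔH = Σ(broken) − Σ(formed) = (6268 + D) − (7258) = −990 + D
Setting this equal to −478 kJ gives D = 512 kJ/mol.

D(O=O) ≈ 512 kJ/mol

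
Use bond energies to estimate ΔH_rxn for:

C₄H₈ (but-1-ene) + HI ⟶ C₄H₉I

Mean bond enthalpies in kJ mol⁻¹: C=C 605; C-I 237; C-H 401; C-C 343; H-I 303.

ΔH ≈ −73 kJ

Bonds broken (reactants):
  C-C: 2 × 343 = 686
  C-H: 8 × 401 = 3208
  C=C: 1 × 605 = 605
  H-I: 1 × 303 = 303
  Σ(broken) = 4802 kJ
Bonds formed (products):
  C-C: 3 × 343 = 1029
  C-H: 9 × 401 = 3609
  C-I: 1 × 237 = 237
  Σ(formed) = 4875 kJ
ΔH = Σ(broken) − Σ(formed) = 4802 − 4875 = −73 kJ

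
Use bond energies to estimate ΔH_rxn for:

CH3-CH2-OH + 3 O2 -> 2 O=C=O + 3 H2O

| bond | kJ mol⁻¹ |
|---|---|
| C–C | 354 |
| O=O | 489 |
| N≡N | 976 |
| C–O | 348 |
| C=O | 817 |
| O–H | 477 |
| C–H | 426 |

ΔH ≈ −1354 kJ

Bonds broken (reactants):
  C–C: 1 × 354 = 354
  C–H: 5 × 426 = 2130
  C–O: 1 × 348 = 348
  O–H: 1 × 477 = 477
  O=O: 3 × 489 = 1467
  Σ(broken) = 4776 kJ
Bonds formed (products):
  C=O: 4 × 817 = 3268
  O–H: 6 × 477 = 2862
  Σ(formed) = 6130 kJ
ΔH = Σ(broken) − Σ(formed) = 4776 − 6130 = −1354 kJ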